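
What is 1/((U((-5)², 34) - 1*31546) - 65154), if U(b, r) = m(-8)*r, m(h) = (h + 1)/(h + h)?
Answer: -8/773481 ≈ -1.0343e-5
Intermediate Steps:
m(h) = (1 + h)/(2*h) (m(h) = (1 + h)/((2*h)) = (1 + h)*(1/(2*h)) = (1 + h)/(2*h))
U(b, r) = 7*r/16 (U(b, r) = ((½)*(1 - 8)/(-8))*r = ((½)*(-⅛)*(-7))*r = 7*r/16)
1/((U((-5)², 34) - 1*31546) - 65154) = 1/(((7/16)*34 - 1*31546) - 65154) = 1/((119/8 - 31546) - 65154) = 1/(-252249/8 - 65154) = 1/(-773481/8) = -8/773481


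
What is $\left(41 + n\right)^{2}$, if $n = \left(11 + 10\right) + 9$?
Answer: $5041$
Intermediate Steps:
$n = 30$ ($n = 21 + 9 = 30$)
$\left(41 + n\right)^{2} = \left(41 + 30\right)^{2} = 71^{2} = 5041$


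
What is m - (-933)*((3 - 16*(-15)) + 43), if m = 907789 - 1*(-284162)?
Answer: 1458789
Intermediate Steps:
m = 1191951 (m = 907789 + 284162 = 1191951)
m - (-933)*((3 - 16*(-15)) + 43) = 1191951 - (-933)*((3 - 16*(-15)) + 43) = 1191951 - (-933)*((3 + 240) + 43) = 1191951 - (-933)*(243 + 43) = 1191951 - (-933)*286 = 1191951 - 1*(-266838) = 1191951 + 266838 = 1458789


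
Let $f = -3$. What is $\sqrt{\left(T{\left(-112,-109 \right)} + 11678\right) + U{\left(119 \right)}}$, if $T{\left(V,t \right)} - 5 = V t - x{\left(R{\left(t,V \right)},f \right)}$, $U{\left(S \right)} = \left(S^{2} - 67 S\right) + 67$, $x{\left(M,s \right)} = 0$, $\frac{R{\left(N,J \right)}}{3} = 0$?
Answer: $\sqrt{30146} \approx 173.63$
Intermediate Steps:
$R{\left(N,J \right)} = 0$ ($R{\left(N,J \right)} = 3 \cdot 0 = 0$)
$U{\left(S \right)} = 67 + S^{2} - 67 S$
$T{\left(V,t \right)} = 5 + V t$ ($T{\left(V,t \right)} = 5 + \left(V t - 0\right) = 5 + \left(V t + 0\right) = 5 + V t$)
$\sqrt{\left(T{\left(-112,-109 \right)} + 11678\right) + U{\left(119 \right)}} = \sqrt{\left(\left(5 - -12208\right) + 11678\right) + \left(67 + 119^{2} - 7973\right)} = \sqrt{\left(\left(5 + 12208\right) + 11678\right) + \left(67 + 14161 - 7973\right)} = \sqrt{\left(12213 + 11678\right) + 6255} = \sqrt{23891 + 6255} = \sqrt{30146}$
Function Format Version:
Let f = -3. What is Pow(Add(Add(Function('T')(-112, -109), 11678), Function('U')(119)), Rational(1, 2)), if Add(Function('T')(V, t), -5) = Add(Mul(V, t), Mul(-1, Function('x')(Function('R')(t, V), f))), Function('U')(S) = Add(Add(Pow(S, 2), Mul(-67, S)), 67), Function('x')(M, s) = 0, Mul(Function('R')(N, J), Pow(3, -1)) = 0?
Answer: Pow(30146, Rational(1, 2)) ≈ 173.63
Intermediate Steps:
Function('R')(N, J) = 0 (Function('R')(N, J) = Mul(3, 0) = 0)
Function('U')(S) = Add(67, Pow(S, 2), Mul(-67, S))
Function('T')(V, t) = Add(5, Mul(V, t)) (Function('T')(V, t) = Add(5, Add(Mul(V, t), Mul(-1, 0))) = Add(5, Add(Mul(V, t), 0)) = Add(5, Mul(V, t)))
Pow(Add(Add(Function('T')(-112, -109), 11678), Function('U')(119)), Rational(1, 2)) = Pow(Add(Add(Add(5, Mul(-112, -109)), 11678), Add(67, Pow(119, 2), Mul(-67, 119))), Rational(1, 2)) = Pow(Add(Add(Add(5, 12208), 11678), Add(67, 14161, -7973)), Rational(1, 2)) = Pow(Add(Add(12213, 11678), 6255), Rational(1, 2)) = Pow(Add(23891, 6255), Rational(1, 2)) = Pow(30146, Rational(1, 2))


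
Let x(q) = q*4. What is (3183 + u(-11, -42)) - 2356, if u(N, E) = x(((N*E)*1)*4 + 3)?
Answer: 8231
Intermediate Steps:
x(q) = 4*q
u(N, E) = 12 + 16*E*N (u(N, E) = 4*(((N*E)*1)*4 + 3) = 4*(((E*N)*1)*4 + 3) = 4*((E*N)*4 + 3) = 4*(4*E*N + 3) = 4*(3 + 4*E*N) = 12 + 16*E*N)
(3183 + u(-11, -42)) - 2356 = (3183 + (12 + 16*(-42)*(-11))) - 2356 = (3183 + (12 + 7392)) - 2356 = (3183 + 7404) - 2356 = 10587 - 2356 = 8231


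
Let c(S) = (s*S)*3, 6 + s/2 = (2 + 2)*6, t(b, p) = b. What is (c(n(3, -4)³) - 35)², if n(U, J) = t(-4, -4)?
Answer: 48260809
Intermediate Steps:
s = 36 (s = -12 + 2*((2 + 2)*6) = -12 + 2*(4*6) = -12 + 2*24 = -12 + 48 = 36)
n(U, J) = -4
c(S) = 108*S (c(S) = (36*S)*3 = 108*S)
(c(n(3, -4)³) - 35)² = (108*(-4)³ - 35)² = (108*(-64) - 35)² = (-6912 - 35)² = (-6947)² = 48260809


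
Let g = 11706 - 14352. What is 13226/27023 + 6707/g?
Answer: -146247265/71502858 ≈ -2.0453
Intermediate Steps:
g = -2646
13226/27023 + 6707/g = 13226/27023 + 6707/(-2646) = 13226*(1/27023) + 6707*(-1/2646) = 13226/27023 - 6707/2646 = -146247265/71502858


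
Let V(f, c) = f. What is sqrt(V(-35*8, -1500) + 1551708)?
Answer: 2*sqrt(387857) ≈ 1245.6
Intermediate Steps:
sqrt(V(-35*8, -1500) + 1551708) = sqrt(-35*8 + 1551708) = sqrt(-280 + 1551708) = sqrt(1551428) = 2*sqrt(387857)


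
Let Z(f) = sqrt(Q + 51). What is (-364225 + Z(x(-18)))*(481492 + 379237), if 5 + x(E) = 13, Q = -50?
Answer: -313498159296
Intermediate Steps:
x(E) = 8 (x(E) = -5 + 13 = 8)
Z(f) = 1 (Z(f) = sqrt(-50 + 51) = sqrt(1) = 1)
(-364225 + Z(x(-18)))*(481492 + 379237) = (-364225 + 1)*(481492 + 379237) = -364224*860729 = -313498159296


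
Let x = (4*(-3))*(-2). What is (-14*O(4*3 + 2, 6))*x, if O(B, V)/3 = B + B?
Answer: -28224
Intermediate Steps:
x = 24 (x = -12*(-2) = 24)
O(B, V) = 6*B (O(B, V) = 3*(B + B) = 3*(2*B) = 6*B)
(-14*O(4*3 + 2, 6))*x = -84*(4*3 + 2)*24 = -84*(12 + 2)*24 = -84*14*24 = -14*84*24 = -1176*24 = -28224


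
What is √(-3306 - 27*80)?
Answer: I*√5466 ≈ 73.932*I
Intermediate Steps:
√(-3306 - 27*80) = √(-3306 - 2160) = √(-5466) = I*√5466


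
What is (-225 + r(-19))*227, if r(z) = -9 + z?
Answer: -57431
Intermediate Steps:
(-225 + r(-19))*227 = (-225 + (-9 - 19))*227 = (-225 - 28)*227 = -253*227 = -57431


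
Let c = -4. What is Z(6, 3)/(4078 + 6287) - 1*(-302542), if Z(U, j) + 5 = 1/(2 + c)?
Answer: 6271695649/20730 ≈ 3.0254e+5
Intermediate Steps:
Z(U, j) = -11/2 (Z(U, j) = -5 + 1/(2 - 4) = -5 + 1/(-2) = -5 - ½ = -11/2)
Z(6, 3)/(4078 + 6287) - 1*(-302542) = -11/(2*(4078 + 6287)) - 1*(-302542) = -11/2/10365 + 302542 = -11/2*1/10365 + 302542 = -11/20730 + 302542 = 6271695649/20730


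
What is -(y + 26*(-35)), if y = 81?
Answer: 829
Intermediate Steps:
-(y + 26*(-35)) = -(81 + 26*(-35)) = -(81 - 910) = -1*(-829) = 829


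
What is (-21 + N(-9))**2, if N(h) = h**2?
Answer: 3600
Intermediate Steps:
(-21 + N(-9))**2 = (-21 + (-9)**2)**2 = (-21 + 81)**2 = 60**2 = 3600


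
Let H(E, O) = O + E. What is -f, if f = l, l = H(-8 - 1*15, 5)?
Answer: 18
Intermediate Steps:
H(E, O) = E + O
l = -18 (l = (-8 - 1*15) + 5 = (-8 - 15) + 5 = -23 + 5 = -18)
f = -18
-f = -1*(-18) = 18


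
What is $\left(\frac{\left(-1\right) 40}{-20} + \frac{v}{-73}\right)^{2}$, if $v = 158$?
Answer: $\frac{144}{5329} \approx 0.027022$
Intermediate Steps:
$\left(\frac{\left(-1\right) 40}{-20} + \frac{v}{-73}\right)^{2} = \left(\frac{\left(-1\right) 40}{-20} + \frac{158}{-73}\right)^{2} = \left(\left(-40\right) \left(- \frac{1}{20}\right) + 158 \left(- \frac{1}{73}\right)\right)^{2} = \left(2 - \frac{158}{73}\right)^{2} = \left(- \frac{12}{73}\right)^{2} = \frac{144}{5329}$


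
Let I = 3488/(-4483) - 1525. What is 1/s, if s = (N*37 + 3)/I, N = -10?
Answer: 6840063/1645261 ≈ 4.1574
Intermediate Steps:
I = -6840063/4483 (I = 3488*(-1/4483) - 1525 = -3488/4483 - 1525 = -6840063/4483 ≈ -1525.8)
s = 1645261/6840063 (s = (-10*37 + 3)/(-6840063/4483) = (-370 + 3)*(-4483/6840063) = -367*(-4483/6840063) = 1645261/6840063 ≈ 0.24053)
1/s = 1/(1645261/6840063) = 6840063/1645261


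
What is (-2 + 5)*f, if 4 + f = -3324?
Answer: -9984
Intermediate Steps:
f = -3328 (f = -4 - 3324 = -3328)
(-2 + 5)*f = (-2 + 5)*(-3328) = 3*(-3328) = -9984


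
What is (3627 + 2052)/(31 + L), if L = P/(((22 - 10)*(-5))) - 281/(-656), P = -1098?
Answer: 18627120/163109 ≈ 114.20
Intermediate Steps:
L = 61429/3280 (L = -1098*(-1/(5*(22 - 10))) - 281/(-656) = -1098/(12*(-5)) - 281*(-1/656) = -1098/(-60) + 281/656 = -1098*(-1/60) + 281/656 = 183/10 + 281/656 = 61429/3280 ≈ 18.728)
(3627 + 2052)/(31 + L) = (3627 + 2052)/(31 + 61429/3280) = 5679/(163109/3280) = 5679*(3280/163109) = 18627120/163109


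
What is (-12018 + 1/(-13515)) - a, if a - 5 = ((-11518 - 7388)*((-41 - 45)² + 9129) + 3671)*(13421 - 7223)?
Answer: 26169994893883784/13515 ≈ 1.9364e+12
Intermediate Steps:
a = -1936366633837 (a = 5 + ((-11518 - 7388)*((-41 - 45)² + 9129) + 3671)*(13421 - 7223) = 5 + (-18906*((-86)² + 9129) + 3671)*6198 = 5 + (-18906*(7396 + 9129) + 3671)*6198 = 5 + (-18906*16525 + 3671)*6198 = 5 + (-312421650 + 3671)*6198 = 5 - 312417979*6198 = 5 - 1936366633842 = -1936366633837)
(-12018 + 1/(-13515)) - a = (-12018 + 1/(-13515)) - 1*(-1936366633837) = (-12018 - 1/13515) + 1936366633837 = -162423271/13515 + 1936366633837 = 26169994893883784/13515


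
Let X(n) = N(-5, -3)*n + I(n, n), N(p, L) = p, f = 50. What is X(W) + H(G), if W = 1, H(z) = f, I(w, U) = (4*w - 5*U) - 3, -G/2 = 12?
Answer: 41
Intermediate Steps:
G = -24 (G = -2*12 = -24)
I(w, U) = -3 - 5*U + 4*w (I(w, U) = (-5*U + 4*w) - 3 = -3 - 5*U + 4*w)
H(z) = 50
X(n) = -3 - 6*n (X(n) = -5*n + (-3 - 5*n + 4*n) = -5*n + (-3 - n) = -3 - 6*n)
X(W) + H(G) = (-3 - 6*1) + 50 = (-3 - 6) + 50 = -9 + 50 = 41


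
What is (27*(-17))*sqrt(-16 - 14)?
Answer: -459*I*sqrt(30) ≈ -2514.0*I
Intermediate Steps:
(27*(-17))*sqrt(-16 - 14) = -459*I*sqrt(30)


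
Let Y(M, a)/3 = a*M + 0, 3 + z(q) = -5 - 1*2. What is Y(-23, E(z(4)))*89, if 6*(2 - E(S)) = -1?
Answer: -26611/2 ≈ -13306.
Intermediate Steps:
z(q) = -10 (z(q) = -3 + (-5 - 1*2) = -3 + (-5 - 2) = -3 - 7 = -10)
E(S) = 13/6 (E(S) = 2 - ⅙*(-1) = 2 + ⅙ = 13/6)
Y(M, a) = 3*M*a (Y(M, a) = 3*(a*M + 0) = 3*(M*a + 0) = 3*(M*a) = 3*M*a)
Y(-23, E(z(4)))*89 = (3*(-23)*(13/6))*89 = -299/2*89 = -26611/2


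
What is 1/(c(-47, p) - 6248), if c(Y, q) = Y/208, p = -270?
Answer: -208/1299631 ≈ -0.00016005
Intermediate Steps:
c(Y, q) = Y/208 (c(Y, q) = Y*(1/208) = Y/208)
1/(c(-47, p) - 6248) = 1/((1/208)*(-47) - 6248) = 1/(-47/208 - 6248) = 1/(-1299631/208) = -208/1299631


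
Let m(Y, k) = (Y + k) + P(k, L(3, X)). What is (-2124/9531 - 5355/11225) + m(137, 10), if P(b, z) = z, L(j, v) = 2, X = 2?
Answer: 352576786/2377455 ≈ 148.30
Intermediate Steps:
m(Y, k) = 2 + Y + k (m(Y, k) = (Y + k) + 2 = 2 + Y + k)
(-2124/9531 - 5355/11225) + m(137, 10) = (-2124/9531 - 5355/11225) + (2 + 137 + 10) = (-2124*1/9531 - 5355*1/11225) + 149 = (-236/1059 - 1071/2245) + 149 = -1664009/2377455 + 149 = 352576786/2377455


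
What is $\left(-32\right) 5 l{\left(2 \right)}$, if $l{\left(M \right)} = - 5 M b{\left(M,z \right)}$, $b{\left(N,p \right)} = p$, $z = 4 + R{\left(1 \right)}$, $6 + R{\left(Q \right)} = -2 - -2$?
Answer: $-3200$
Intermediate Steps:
$R{\left(Q \right)} = -6$ ($R{\left(Q \right)} = -6 - 0 = -6 + \left(-2 + 2\right) = -6 + 0 = -6$)
$z = -2$ ($z = 4 - 6 = -2$)
$l{\left(M \right)} = 10 M$ ($l{\left(M \right)} = - 5 M \left(-2\right) = 10 M$)
$\left(-32\right) 5 l{\left(2 \right)} = \left(-32\right) 5 \cdot 10 \cdot 2 = \left(-160\right) 20 = -3200$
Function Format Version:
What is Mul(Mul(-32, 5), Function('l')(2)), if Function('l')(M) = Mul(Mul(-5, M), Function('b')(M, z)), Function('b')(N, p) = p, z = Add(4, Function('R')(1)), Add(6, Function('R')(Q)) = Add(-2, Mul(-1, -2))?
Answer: -3200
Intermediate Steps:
Function('R')(Q) = -6 (Function('R')(Q) = Add(-6, Add(-2, Mul(-1, -2))) = Add(-6, Add(-2, 2)) = Add(-6, 0) = -6)
z = -2 (z = Add(4, -6) = -2)
Function('l')(M) = Mul(10, M) (Function('l')(M) = Mul(Mul(-5, M), -2) = Mul(10, M))
Mul(Mul(-32, 5), Function('l')(2)) = Mul(Mul(-32, 5), Mul(10, 2)) = Mul(-160, 20) = -3200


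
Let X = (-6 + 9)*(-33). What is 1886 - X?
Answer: 1985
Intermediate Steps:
X = -99 (X = 3*(-33) = -99)
1886 - X = 1886 - 1*(-99) = 1886 + 99 = 1985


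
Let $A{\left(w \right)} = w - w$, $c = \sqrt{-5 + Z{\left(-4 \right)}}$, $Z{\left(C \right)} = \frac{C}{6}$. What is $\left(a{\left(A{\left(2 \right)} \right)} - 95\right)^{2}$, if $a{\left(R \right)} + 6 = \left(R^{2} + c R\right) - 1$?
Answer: $10404$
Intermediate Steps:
$Z{\left(C \right)} = \frac{C}{6}$ ($Z{\left(C \right)} = C \frac{1}{6} = \frac{C}{6}$)
$c = \frac{i \sqrt{51}}{3}$ ($c = \sqrt{-5 + \frac{1}{6} \left(-4\right)} = \sqrt{-5 - \frac{2}{3}} = \sqrt{- \frac{17}{3}} = \frac{i \sqrt{51}}{3} \approx 2.3805 i$)
$A{\left(w \right)} = 0$
$a{\left(R \right)} = -7 + R^{2} + \frac{i R \sqrt{51}}{3}$ ($a{\left(R \right)} = -6 - \left(1 - R^{2} - \frac{i \sqrt{51}}{3} R\right) = -6 - \left(1 - R^{2} - \frac{i R \sqrt{51}}{3}\right) = -6 + \left(-1 + R^{2} + \frac{i R \sqrt{51}}{3}\right) = -7 + R^{2} + \frac{i R \sqrt{51}}{3}$)
$\left(a{\left(A{\left(2 \right)} \right)} - 95\right)^{2} = \left(\left(-7 + 0^{2} + \frac{1}{3} i 0 \sqrt{51}\right) - 95\right)^{2} = \left(\left(-7 + 0 + 0\right) - 95\right)^{2} = \left(-7 - 95\right)^{2} = \left(-102\right)^{2} = 10404$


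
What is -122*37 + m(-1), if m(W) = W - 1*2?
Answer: -4517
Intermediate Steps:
m(W) = -2 + W (m(W) = W - 2 = -2 + W)
-122*37 + m(-1) = -122*37 + (-2 - 1) = -4514 - 3 = -4517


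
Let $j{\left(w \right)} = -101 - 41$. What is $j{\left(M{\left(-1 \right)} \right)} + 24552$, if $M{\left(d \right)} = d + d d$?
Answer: $24410$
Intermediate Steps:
$M{\left(d \right)} = d + d^{2}$
$j{\left(w \right)} = -142$ ($j{\left(w \right)} = -101 - 41 = -142$)
$j{\left(M{\left(-1 \right)} \right)} + 24552 = -142 + 24552 = 24410$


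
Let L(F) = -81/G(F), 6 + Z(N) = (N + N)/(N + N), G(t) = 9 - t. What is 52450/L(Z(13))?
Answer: -734300/81 ≈ -9065.4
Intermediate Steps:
Z(N) = -5 (Z(N) = -6 + (N + N)/(N + N) = -6 + (2*N)/((2*N)) = -6 + (2*N)*(1/(2*N)) = -6 + 1 = -5)
L(F) = -81/(9 - F)
52450/L(Z(13)) = 52450/((81/(-9 - 5))) = 52450/((81/(-14))) = 52450/((81*(-1/14))) = 52450/(-81/14) = 52450*(-14/81) = -734300/81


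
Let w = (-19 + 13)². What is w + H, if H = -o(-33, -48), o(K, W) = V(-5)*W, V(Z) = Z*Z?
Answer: 1236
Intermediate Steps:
V(Z) = Z²
w = 36 (w = (-6)² = 36)
o(K, W) = 25*W (o(K, W) = (-5)²*W = 25*W)
H = 1200 (H = -25*(-48) = -1*(-1200) = 1200)
w + H = 36 + 1200 = 1236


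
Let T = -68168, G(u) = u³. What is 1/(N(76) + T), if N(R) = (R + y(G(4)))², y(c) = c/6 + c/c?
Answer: -9/544343 ≈ -1.6534e-5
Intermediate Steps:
y(c) = 1 + c/6 (y(c) = c*(⅙) + 1 = c/6 + 1 = 1 + c/6)
N(R) = (35/3 + R)² (N(R) = (R + (1 + (⅙)*4³))² = (R + (1 + (⅙)*64))² = (R + (1 + 32/3))² = (R + 35/3)² = (35/3 + R)²)
1/(N(76) + T) = 1/((35 + 3*76)²/9 - 68168) = 1/((35 + 228)²/9 - 68168) = 1/((⅑)*263² - 68168) = 1/((⅑)*69169 - 68168) = 1/(69169/9 - 68168) = 1/(-544343/9) = -9/544343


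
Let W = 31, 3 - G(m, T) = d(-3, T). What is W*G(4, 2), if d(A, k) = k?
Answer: 31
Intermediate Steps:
G(m, T) = 3 - T
W*G(4, 2) = 31*(3 - 1*2) = 31*(3 - 2) = 31*1 = 31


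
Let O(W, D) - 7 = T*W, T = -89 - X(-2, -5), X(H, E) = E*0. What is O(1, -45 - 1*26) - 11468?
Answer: -11550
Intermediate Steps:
X(H, E) = 0
T = -89 (T = -89 - 1*0 = -89 + 0 = -89)
O(W, D) = 7 - 89*W
O(1, -45 - 1*26) - 11468 = (7 - 89*1) - 11468 = (7 - 89) - 11468 = -82 - 11468 = -11550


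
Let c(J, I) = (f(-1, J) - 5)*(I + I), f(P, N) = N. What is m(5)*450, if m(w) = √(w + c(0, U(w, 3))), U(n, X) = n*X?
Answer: 450*I*√145 ≈ 5418.7*I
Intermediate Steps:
U(n, X) = X*n
c(J, I) = 2*I*(-5 + J) (c(J, I) = (J - 5)*(I + I) = (-5 + J)*(2*I) = 2*I*(-5 + J))
m(w) = √29*√(-w) (m(w) = √(w + 2*(3*w)*(-5 + 0)) = √(w + 2*(3*w)*(-5)) = √(w - 30*w) = √(-29*w) = √29*√(-w))
m(5)*450 = (√29*√(-1*5))*450 = (√29*√(-5))*450 = (√29*(I*√5))*450 = (I*√145)*450 = 450*I*√145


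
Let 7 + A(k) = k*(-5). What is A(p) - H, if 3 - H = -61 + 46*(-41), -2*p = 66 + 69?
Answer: -3239/2 ≈ -1619.5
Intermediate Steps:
p = -135/2 (p = -(66 + 69)/2 = -1/2*135 = -135/2 ≈ -67.500)
A(k) = -7 - 5*k (A(k) = -7 + k*(-5) = -7 - 5*k)
H = 1950 (H = 3 - (-61 + 46*(-41)) = 3 - (-61 - 1886) = 3 - 1*(-1947) = 3 + 1947 = 1950)
A(p) - H = (-7 - 5*(-135/2)) - 1*1950 = (-7 + 675/2) - 1950 = 661/2 - 1950 = -3239/2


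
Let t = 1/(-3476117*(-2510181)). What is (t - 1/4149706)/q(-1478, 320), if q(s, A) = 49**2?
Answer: -8725678697471/86937853334530979388762 ≈ -1.0037e-10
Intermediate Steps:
t = 1/8725682847177 (t = -1/3476117*(-1/2510181) = 1/8725682847177 ≈ 1.1460e-13)
q(s, A) = 2401
(t - 1/4149706)/q(-1478, 320) = (1/8725682847177 - 1/4149706)/2401 = (1/8725682847177 - 1*1/4149706)*(1/2401) = (1/8725682847177 - 1/4149706)*(1/2401) = -8725678697471/36209018465027479962*1/2401 = -8725678697471/86937853334530979388762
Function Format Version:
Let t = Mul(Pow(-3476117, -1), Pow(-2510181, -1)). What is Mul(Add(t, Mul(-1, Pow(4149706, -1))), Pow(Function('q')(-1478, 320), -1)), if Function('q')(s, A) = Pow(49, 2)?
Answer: Rational(-8725678697471, 86937853334530979388762) ≈ -1.0037e-10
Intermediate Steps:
t = Rational(1, 8725682847177) (t = Mul(Rational(-1, 3476117), Rational(-1, 2510181)) = Rational(1, 8725682847177) ≈ 1.1460e-13)
Function('q')(s, A) = 2401
Mul(Add(t, Mul(-1, Pow(4149706, -1))), Pow(Function('q')(-1478, 320), -1)) = Mul(Add(Rational(1, 8725682847177), Mul(-1, Pow(4149706, -1))), Pow(2401, -1)) = Mul(Add(Rational(1, 8725682847177), Mul(-1, Rational(1, 4149706))), Rational(1, 2401)) = Mul(Add(Rational(1, 8725682847177), Rational(-1, 4149706)), Rational(1, 2401)) = Mul(Rational(-8725678697471, 36209018465027479962), Rational(1, 2401)) = Rational(-8725678697471, 86937853334530979388762)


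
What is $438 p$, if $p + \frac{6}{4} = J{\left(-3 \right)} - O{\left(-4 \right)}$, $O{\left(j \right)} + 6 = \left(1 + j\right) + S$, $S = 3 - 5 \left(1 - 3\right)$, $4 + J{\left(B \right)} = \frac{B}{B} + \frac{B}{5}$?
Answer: $- \frac{19929}{5} \approx -3985.8$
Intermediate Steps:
$J{\left(B \right)} = -3 + \frac{B}{5}$ ($J{\left(B \right)} = -4 + \left(\frac{B}{B} + \frac{B}{5}\right) = -4 + \left(1 + B \frac{1}{5}\right) = -4 + \left(1 + \frac{B}{5}\right) = -3 + \frac{B}{5}$)
$S = 13$ ($S = 3 - -10 = 3 + 10 = 13$)
$O{\left(j \right)} = 8 + j$ ($O{\left(j \right)} = -6 + \left(\left(1 + j\right) + 13\right) = -6 + \left(14 + j\right) = 8 + j$)
$p = - \frac{91}{10}$ ($p = - \frac{3}{2} + \left(\left(-3 + \frac{1}{5} \left(-3\right)\right) - \left(8 - 4\right)\right) = - \frac{3}{2} - \frac{38}{5} = - \frac{91}{10} \approx -9.1$)
$438 p = 438 \left(- \frac{91}{10}\right) = - \frac{19929}{5}$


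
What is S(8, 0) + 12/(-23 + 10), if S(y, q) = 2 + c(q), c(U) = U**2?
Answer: 14/13 ≈ 1.0769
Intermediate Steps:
S(y, q) = 2 + q**2
S(8, 0) + 12/(-23 + 10) = (2 + 0**2) + 12/(-23 + 10) = (2 + 0) + 12/(-13) = 2 - 1/13*12 = 2 - 12/13 = 14/13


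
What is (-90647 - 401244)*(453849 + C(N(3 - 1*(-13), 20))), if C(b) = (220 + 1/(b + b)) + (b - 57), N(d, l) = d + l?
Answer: -16080633475187/72 ≈ -2.2334e+11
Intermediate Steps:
C(b) = 163 + b + 1/(2*b) (C(b) = (220 + 1/(2*b)) + (-57 + b) = 163 + b + 1/(2*b))
(-90647 - 401244)*(453849 + C(N(3 - 1*(-13), 20))) = (-90647 - 401244)*(453849 + (163 + ((3 - 1*(-13)) + 20) + 1/(2*((3 - 1*(-13)) + 20)))) = -491891*(453849 + (163 + ((3 + 13) + 20) + 1/(2*((3 + 13) + 20)))) = -491891*(453849 + (163 + (16 + 20) + 1/(2*(16 + 20)))) = -491891*(453849 + (163 + 36 + (½)/36)) = -491891*(453849 + (163 + 36 + (½)*(1/36))) = -491891*(453849 + (163 + 36 + 1/72)) = -491891*(453849 + 14329/72) = -491891*32691457/72 = -16080633475187/72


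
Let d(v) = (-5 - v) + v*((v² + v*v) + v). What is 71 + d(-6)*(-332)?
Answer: 131211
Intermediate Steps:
d(v) = -5 - v + v*(v + 2*v²) (d(v) = (-5 - v) + v*((v² + v²) + v) = (-5 - v) + v*(2*v² + v) = (-5 - v) + v*(v + 2*v²) = -5 - v + v*(v + 2*v²))
71 + d(-6)*(-332) = 71 + (-5 + (-6)² - 1*(-6) + 2*(-6)³)*(-332) = 71 + (-5 + 36 + 6 + 2*(-216))*(-332) = 71 + (-5 + 36 + 6 - 432)*(-332) = 71 - 395*(-332) = 71 + 131140 = 131211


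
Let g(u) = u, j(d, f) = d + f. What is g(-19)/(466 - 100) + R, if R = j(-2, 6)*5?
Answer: 7301/366 ≈ 19.948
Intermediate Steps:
R = 20 (R = (-2 + 6)*5 = 4*5 = 20)
g(-19)/(466 - 100) + R = -19/(466 - 100) + 20 = -19/366 + 20 = 7301/366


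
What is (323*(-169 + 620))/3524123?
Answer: 145673/3524123 ≈ 0.041336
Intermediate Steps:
(323*(-169 + 620))/3524123 = (323*451)*(1/3524123) = 145673*(1/3524123) = 145673/3524123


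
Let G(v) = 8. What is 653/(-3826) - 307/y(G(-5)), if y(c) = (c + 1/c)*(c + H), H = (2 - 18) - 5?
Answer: 8844871/3232970 ≈ 2.7358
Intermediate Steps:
H = -21 (H = -16 - 5 = -21)
y(c) = (-21 + c)*(c + 1/c) (y(c) = (c + 1/c)*(c - 21) = (c + 1/c)*(-21 + c) = (-21 + c)*(c + 1/c))
653/(-3826) - 307/y(G(-5)) = 653/(-3826) - 307/(1 + 8² - 21*8 - 21/8) = 653*(-1/3826) - 307/(1 + 64 - 168 - 21*⅛) = -653/3826 - 307/(1 + 64 - 168 - 21/8) = -653/3826 - 307/(-845/8) = -653/3826 - 307*(-8/845) = -653/3826 + 2456/845 = 8844871/3232970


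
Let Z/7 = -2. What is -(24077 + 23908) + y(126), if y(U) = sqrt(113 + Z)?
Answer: -47985 + 3*sqrt(11) ≈ -47975.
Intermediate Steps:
Z = -14 (Z = 7*(-2) = -14)
y(U) = 3*sqrt(11) (y(U) = sqrt(113 - 14) = sqrt(99) = 3*sqrt(11))
-(24077 + 23908) + y(126) = -(24077 + 23908) + 3*sqrt(11) = -1*47985 + 3*sqrt(11) = -47985 + 3*sqrt(11)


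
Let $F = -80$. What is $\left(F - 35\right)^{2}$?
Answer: $13225$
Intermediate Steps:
$\left(F - 35\right)^{2} = \left(-80 - 35\right)^{2} = \left(-115\right)^{2} = 13225$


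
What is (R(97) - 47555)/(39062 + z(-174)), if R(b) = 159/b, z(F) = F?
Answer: -1153169/943034 ≈ -1.2228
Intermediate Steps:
(R(97) - 47555)/(39062 + z(-174)) = (159/97 - 47555)/(39062 - 174) = (159*(1/97) - 47555)/38888 = (159/97 - 47555)*(1/38888) = -4612676/97*1/38888 = -1153169/943034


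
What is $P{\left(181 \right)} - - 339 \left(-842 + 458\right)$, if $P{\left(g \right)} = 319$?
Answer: $-129857$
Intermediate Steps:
$P{\left(181 \right)} - - 339 \left(-842 + 458\right) = 319 - - 339 \left(-842 + 458\right) = 319 - \left(-339\right) \left(-384\right) = 319 - 130176 = -129857$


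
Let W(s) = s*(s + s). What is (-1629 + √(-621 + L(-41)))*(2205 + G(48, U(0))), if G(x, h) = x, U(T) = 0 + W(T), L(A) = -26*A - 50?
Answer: -3670137 + 2253*√395 ≈ -3.6254e+6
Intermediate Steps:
L(A) = -50 - 26*A
W(s) = 2*s² (W(s) = s*(2*s) = 2*s²)
U(T) = 2*T² (U(T) = 0 + 2*T² = 2*T²)
(-1629 + √(-621 + L(-41)))*(2205 + G(48, U(0))) = (-1629 + √(-621 + (-50 - 26*(-41))))*(2205 + 48) = (-1629 + √(-621 + (-50 + 1066)))*2253 = (-1629 + √(-621 + 1016))*2253 = (-1629 + √395)*2253 = -3670137 + 2253*√395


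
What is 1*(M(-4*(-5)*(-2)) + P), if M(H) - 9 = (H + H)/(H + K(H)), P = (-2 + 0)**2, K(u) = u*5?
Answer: 40/3 ≈ 13.333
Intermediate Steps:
K(u) = 5*u
P = 4 (P = (-2)**2 = 4)
M(H) = 28/3 (M(H) = 9 + (H + H)/(H + 5*H) = 9 + (2*H)/((6*H)) = 9 + (2*H)*(1/(6*H)) = 9 + 1/3 = 28/3)
1*(M(-4*(-5)*(-2)) + P) = 1*(28/3 + 4) = 1*(40/3) = 40/3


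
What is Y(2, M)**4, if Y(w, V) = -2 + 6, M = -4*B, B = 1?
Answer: 256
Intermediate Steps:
M = -4 (M = -4*1 = -4)
Y(w, V) = 4
Y(2, M)**4 = 4**4 = 256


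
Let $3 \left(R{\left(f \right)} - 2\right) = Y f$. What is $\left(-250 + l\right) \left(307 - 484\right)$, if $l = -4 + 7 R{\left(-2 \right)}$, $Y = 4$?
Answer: $45784$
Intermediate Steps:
$R{\left(f \right)} = 2 + \frac{4 f}{3}$
$l = - \frac{26}{3}$ ($l = -4 + 7 \left(2 + \frac{4}{3} \left(-2\right)\right) = -4 + 7 \left(2 - \frac{8}{3}\right) = -4 + 7 \left(- \frac{2}{3}\right) = -4 - \frac{14}{3} = - \frac{26}{3} \approx -8.6667$)
$\left(-250 + l\right) \left(307 - 484\right) = \left(-250 - \frac{26}{3}\right) \left(307 - 484\right) = \left(- \frac{776}{3}\right) \left(-177\right) = 45784$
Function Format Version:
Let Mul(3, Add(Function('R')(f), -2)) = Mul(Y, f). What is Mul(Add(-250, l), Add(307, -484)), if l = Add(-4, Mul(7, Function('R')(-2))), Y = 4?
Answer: 45784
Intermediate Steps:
Function('R')(f) = Add(2, Mul(Rational(4, 3), f)) (Function('R')(f) = Add(2, Mul(Rational(1, 3), Mul(4, f))) = Add(2, Mul(Rational(4, 3), f)))
l = Rational(-26, 3) (l = Add(-4, Mul(7, Add(2, Mul(Rational(4, 3), -2)))) = Add(-4, Mul(7, Add(2, Rational(-8, 3)))) = Add(-4, Mul(7, Rational(-2, 3))) = Add(-4, Rational(-14, 3)) = Rational(-26, 3) ≈ -8.6667)
Mul(Add(-250, l), Add(307, -484)) = Mul(Add(-250, Rational(-26, 3)), Add(307, -484)) = Mul(Rational(-776, 3), -177) = 45784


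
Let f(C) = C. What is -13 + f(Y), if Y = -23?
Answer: -36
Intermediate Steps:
-13 + f(Y) = -13 - 23 = -36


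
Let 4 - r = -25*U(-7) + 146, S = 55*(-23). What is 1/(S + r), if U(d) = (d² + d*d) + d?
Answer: 1/868 ≈ 0.0011521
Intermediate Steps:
S = -1265
U(d) = d + 2*d² (U(d) = (d² + d²) + d = 2*d² + d = d + 2*d²)
r = 2133 (r = 4 - (-(-175)*(1 + 2*(-7)) + 146) = 4 - (-(-175)*(1 - 14) + 146) = 4 - (-(-175)*(-13) + 146) = 4 - (-25*91 + 146) = 4 - (-2275 + 146) = 4 - 1*(-2129) = 4 + 2129 = 2133)
1/(S + r) = 1/(-1265 + 2133) = 1/868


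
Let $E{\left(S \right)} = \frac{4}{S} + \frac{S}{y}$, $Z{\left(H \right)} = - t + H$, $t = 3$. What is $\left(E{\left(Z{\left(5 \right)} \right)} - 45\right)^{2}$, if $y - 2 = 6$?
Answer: $\frac{29241}{16} \approx 1827.6$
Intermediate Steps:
$y = 8$ ($y = 2 + 6 = 8$)
$Z{\left(H \right)} = -3 + H$ ($Z{\left(H \right)} = \left(-1\right) 3 + H = -3 + H$)
$E{\left(S \right)} = \frac{4}{S} + \frac{S}{8}$
$\left(E{\left(Z{\left(5 \right)} \right)} - 45\right)^{2} = \left(\left(\frac{4}{-3 + 5} + \frac{-3 + 5}{8}\right) - 45\right)^{2} = \left(\left(\frac{4}{2} + \frac{1}{8} \cdot 2\right) - 45\right)^{2} = \left(\left(4 \cdot \frac{1}{2} + \frac{1}{4}\right) - 45\right)^{2} = \left(\left(2 + \frac{1}{4}\right) - 45\right)^{2} = \left(\frac{9}{4} - 45\right)^{2} = \left(- \frac{171}{4}\right)^{2} = \frac{29241}{16}$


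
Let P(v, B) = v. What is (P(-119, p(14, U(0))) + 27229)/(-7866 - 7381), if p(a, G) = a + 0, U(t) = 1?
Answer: -27110/15247 ≈ -1.7781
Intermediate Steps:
p(a, G) = a
(P(-119, p(14, U(0))) + 27229)/(-7866 - 7381) = (-119 + 27229)/(-7866 - 7381) = 27110/(-15247) = 27110*(-1/15247) = -27110/15247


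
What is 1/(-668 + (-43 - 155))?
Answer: -1/866 ≈ -0.0011547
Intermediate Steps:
1/(-668 + (-43 - 155)) = 1/(-668 - 198) = 1/(-866) = -1/866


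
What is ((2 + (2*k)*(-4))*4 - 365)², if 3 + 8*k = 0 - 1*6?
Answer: 103041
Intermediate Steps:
k = -9/8 (k = -3/8 + (0 - 1*6)/8 = -3/8 + (0 - 6)/8 = -3/8 + (⅛)*(-6) = -3/8 - ¾ = -9/8 ≈ -1.1250)
((2 + (2*k)*(-4))*4 - 365)² = ((2 + (2*(-9/8))*(-4))*4 - 365)² = ((2 - 9/4*(-4))*4 - 365)² = ((2 + 9)*4 - 365)² = (11*4 - 365)² = (44 - 365)² = (-321)² = 103041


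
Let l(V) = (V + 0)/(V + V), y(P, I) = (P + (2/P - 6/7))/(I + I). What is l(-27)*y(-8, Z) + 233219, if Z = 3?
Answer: 26120443/112 ≈ 2.3322e+5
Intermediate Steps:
y(P, I) = (-6/7 + P + 2/P)/(2*I) (y(P, I) = (P + (2/P - 6*⅐))/((2*I)) = (P + (2/P - 6/7))*(1/(2*I)) = (P + (-6/7 + 2/P))*(1/(2*I)) = (-6/7 + P + 2/P)*(1/(2*I)) = (-6/7 + P + 2/P)/(2*I))
l(V) = ½ (l(V) = V/((2*V)) = V*(1/(2*V)) = ½)
l(-27)*y(-8, Z) + 233219 = ((1/14)*(14 - 8*(-6 + 7*(-8)))/(3*(-8)))/2 + 233219 = ((1/14)*(⅓)*(-⅛)*(14 - 8*(-6 - 56)))/2 + 233219 = ((1/14)*(⅓)*(-⅛)*(14 - 8*(-62)))/2 + 233219 = ((1/14)*(⅓)*(-⅛)*(14 + 496))/2 + 233219 = ((1/14)*(⅓)*(-⅛)*510)/2 + 233219 = (½)*(-85/56) + 233219 = -85/112 + 233219 = 26120443/112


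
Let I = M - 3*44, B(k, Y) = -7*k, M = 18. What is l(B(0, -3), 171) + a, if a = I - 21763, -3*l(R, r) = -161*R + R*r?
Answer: -21877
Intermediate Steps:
I = -114 (I = 18 - 3*44 = 18 - 132 = -114)
l(R, r) = 161*R/3 - R*r/3 (l(R, r) = -(-161*R + R*r)/3 = 161*R/3 - R*r/3)
a = -21877 (a = -114 - 21763 = -21877)
l(B(0, -3), 171) + a = (-7*0)*(161 - 1*171)/3 - 21877 = (1/3)*0*(161 - 171) - 21877 = (1/3)*0*(-10) - 21877 = 0 - 21877 = -21877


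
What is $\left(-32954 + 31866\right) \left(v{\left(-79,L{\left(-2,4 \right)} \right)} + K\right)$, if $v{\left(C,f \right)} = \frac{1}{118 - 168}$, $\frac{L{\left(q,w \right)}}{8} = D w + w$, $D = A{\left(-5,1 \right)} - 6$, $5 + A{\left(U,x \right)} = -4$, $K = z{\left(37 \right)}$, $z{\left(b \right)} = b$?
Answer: $- \frac{1005856}{25} \approx -40234.0$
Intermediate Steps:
$K = 37$
$A{\left(U,x \right)} = -9$ ($A{\left(U,x \right)} = -5 - 4 = -9$)
$D = -15$ ($D = -9 - 6 = -15$)
$L{\left(q,w \right)} = - 112 w$ ($L{\left(q,w \right)} = 8 \left(- 15 w + w\right) = 8 \left(- 14 w\right) = - 112 w$)
$v{\left(C,f \right)} = - \frac{1}{50}$ ($v{\left(C,f \right)} = \frac{1}{-50} = - \frac{1}{50}$)
$\left(-32954 + 31866\right) \left(v{\left(-79,L{\left(-2,4 \right)} \right)} + K\right) = \left(-32954 + 31866\right) \left(- \frac{1}{50} + 37\right) = \left(-1088\right) \frac{1849}{50} = - \frac{1005856}{25}$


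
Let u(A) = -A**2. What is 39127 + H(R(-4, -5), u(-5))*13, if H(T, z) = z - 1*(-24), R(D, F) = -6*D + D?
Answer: 39114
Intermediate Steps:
R(D, F) = -5*D
H(T, z) = 24 + z (H(T, z) = z + 24 = 24 + z)
39127 + H(R(-4, -5), u(-5))*13 = 39127 + (24 - 1*(-5)**2)*13 = 39127 + (24 - 1*25)*13 = 39127 + (24 - 25)*13 = 39127 - 1*13 = 39127 - 13 = 39114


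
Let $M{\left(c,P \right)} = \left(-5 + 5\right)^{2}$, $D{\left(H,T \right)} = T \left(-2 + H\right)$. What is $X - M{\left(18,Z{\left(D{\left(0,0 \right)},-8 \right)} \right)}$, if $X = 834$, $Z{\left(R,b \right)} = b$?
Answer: $834$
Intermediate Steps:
$M{\left(c,P \right)} = 0$ ($M{\left(c,P \right)} = 0^{2} = 0$)
$X - M{\left(18,Z{\left(D{\left(0,0 \right)},-8 \right)} \right)} = 834 - 0 = 834 + 0 = 834$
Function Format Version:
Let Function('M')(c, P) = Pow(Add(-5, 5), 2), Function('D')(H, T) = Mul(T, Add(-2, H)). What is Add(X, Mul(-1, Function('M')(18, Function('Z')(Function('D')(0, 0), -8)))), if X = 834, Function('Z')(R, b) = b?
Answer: 834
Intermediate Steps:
Function('M')(c, P) = 0 (Function('M')(c, P) = Pow(0, 2) = 0)
Add(X, Mul(-1, Function('M')(18, Function('Z')(Function('D')(0, 0), -8)))) = Add(834, Mul(-1, 0)) = Add(834, 0) = 834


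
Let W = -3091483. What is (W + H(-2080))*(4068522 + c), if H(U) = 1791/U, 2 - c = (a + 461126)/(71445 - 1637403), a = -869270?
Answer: -1707009904849583329187/135716360 ≈ -1.2578e+13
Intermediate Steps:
c = 453962/260993 (c = 2 - (-869270 + 461126)/(71445 - 1637403) = 2 - (-408144)/(-1565958) = 2 - (-408144)*(-1)/1565958 = 2 - 1*68024/260993 = 2 - 68024/260993 = 453962/260993 ≈ 1.7394)
(W + H(-2080))*(4068522 + c) = (-3091483 + 1791/(-2080))*(4068522 + 453962/260993) = (-3091483 + 1791*(-1/2080))*(1061856216308/260993) = (-3091483 - 1791/2080)*(1061856216308/260993) = -6430286431/2080*1061856216308/260993 = -1707009904849583329187/135716360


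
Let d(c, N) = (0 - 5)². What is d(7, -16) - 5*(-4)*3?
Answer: 85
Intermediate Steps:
d(c, N) = 25 (d(c, N) = (-5)² = 25)
d(7, -16) - 5*(-4)*3 = 25 - 5*(-4)*3 = 25 + 20*3 = 25 + 60 = 85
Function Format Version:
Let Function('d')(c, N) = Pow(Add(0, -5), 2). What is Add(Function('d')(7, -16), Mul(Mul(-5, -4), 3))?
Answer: 85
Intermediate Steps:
Function('d')(c, N) = 25 (Function('d')(c, N) = Pow(-5, 2) = 25)
Add(Function('d')(7, -16), Mul(Mul(-5, -4), 3)) = Add(25, Mul(Mul(-5, -4), 3)) = Add(25, Mul(20, 3)) = Add(25, 60) = 85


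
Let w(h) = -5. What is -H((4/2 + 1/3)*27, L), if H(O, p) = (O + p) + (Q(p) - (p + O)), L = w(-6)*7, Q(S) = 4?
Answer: -4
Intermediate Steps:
L = -35 (L = -5*7 = -35)
H(O, p) = 4 (H(O, p) = (O + p) + (4 - (p + O)) = (O + p) + (4 - (O + p)) = (O + p) + (4 + (-O - p)) = (O + p) + (4 - O - p) = 4)
-H((4/2 + 1/3)*27, L) = -1*4 = -4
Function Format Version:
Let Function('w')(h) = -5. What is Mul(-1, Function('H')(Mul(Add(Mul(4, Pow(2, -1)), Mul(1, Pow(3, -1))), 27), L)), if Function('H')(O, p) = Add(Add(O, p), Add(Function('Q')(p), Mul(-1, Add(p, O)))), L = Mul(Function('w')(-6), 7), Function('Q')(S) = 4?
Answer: -4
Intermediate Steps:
L = -35 (L = Mul(-5, 7) = -35)
Function('H')(O, p) = 4 (Function('H')(O, p) = Add(Add(O, p), Add(4, Mul(-1, Add(p, O)))) = Add(Add(O, p), Add(4, Mul(-1, Add(O, p)))) = Add(Add(O, p), Add(4, Add(Mul(-1, O), Mul(-1, p)))) = Add(Add(O, p), Add(4, Mul(-1, O), Mul(-1, p))) = 4)
Mul(-1, Function('H')(Mul(Add(Mul(4, Pow(2, -1)), Mul(1, Pow(3, -1))), 27), L)) = Mul(-1, 4) = -4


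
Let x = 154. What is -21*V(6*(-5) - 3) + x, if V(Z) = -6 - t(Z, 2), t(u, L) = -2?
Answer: 238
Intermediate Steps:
V(Z) = -4 (V(Z) = -6 - 1*(-2) = -6 + 2 = -4)
-21*V(6*(-5) - 3) + x = -21*(-4) + 154 = 84 + 154 = 238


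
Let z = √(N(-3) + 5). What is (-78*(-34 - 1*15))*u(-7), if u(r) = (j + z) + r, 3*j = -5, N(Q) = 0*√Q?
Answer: -33124 + 3822*√5 ≈ -24578.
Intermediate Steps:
N(Q) = 0
j = -5/3 (j = (⅓)*(-5) = -5/3 ≈ -1.6667)
z = √5 (z = √(0 + 5) = √5 ≈ 2.2361)
u(r) = -5/3 + r + √5 (u(r) = (-5/3 + √5) + r = -5/3 + r + √5)
(-78*(-34 - 1*15))*u(-7) = (-78*(-34 - 1*15))*(-5/3 - 7 + √5) = (-78*(-34 - 15))*(-26/3 + √5) = (-78*(-49))*(-26/3 + √5) = 3822*(-26/3 + √5) = -33124 + 3822*√5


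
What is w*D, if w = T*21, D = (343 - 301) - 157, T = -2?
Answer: 4830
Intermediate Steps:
D = -115 (D = 42 - 157 = -115)
w = -42 (w = -2*21 = -42)
w*D = -42*(-115) = 4830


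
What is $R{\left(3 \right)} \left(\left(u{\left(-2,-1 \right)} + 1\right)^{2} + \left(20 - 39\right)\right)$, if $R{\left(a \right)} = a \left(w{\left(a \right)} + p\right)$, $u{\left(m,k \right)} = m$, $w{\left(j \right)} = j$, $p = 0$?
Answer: $-162$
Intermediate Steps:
$R{\left(a \right)} = a^{2}$ ($R{\left(a \right)} = a \left(a + 0\right) = a a = a^{2}$)
$R{\left(3 \right)} \left(\left(u{\left(-2,-1 \right)} + 1\right)^{2} + \left(20 - 39\right)\right) = 3^{2} \left(\left(-2 + 1\right)^{2} + \left(20 - 39\right)\right) = 9 \left(\left(-1\right)^{2} + \left(20 - 39\right)\right) = 9 \left(1 - 19\right) = 9 \left(-18\right) = -162$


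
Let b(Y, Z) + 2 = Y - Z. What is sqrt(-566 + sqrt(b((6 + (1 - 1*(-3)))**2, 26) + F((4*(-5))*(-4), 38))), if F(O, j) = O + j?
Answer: sqrt(-566 + sqrt(190)) ≈ 23.499*I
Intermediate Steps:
b(Y, Z) = -2 + Y - Z (b(Y, Z) = -2 + (Y - Z) = -2 + Y - Z)
sqrt(-566 + sqrt(b((6 + (1 - 1*(-3)))**2, 26) + F((4*(-5))*(-4), 38))) = sqrt(-566 + sqrt((-2 + (6 + (1 - 1*(-3)))**2 - 1*26) + ((4*(-5))*(-4) + 38))) = sqrt(-566 + sqrt((-2 + (6 + (1 + 3))**2 - 26) + (-20*(-4) + 38))) = sqrt(-566 + sqrt((-2 + (6 + 4)**2 - 26) + (80 + 38))) = sqrt(-566 + sqrt((-2 + 10**2 - 26) + 118)) = sqrt(-566 + sqrt((-2 + 100 - 26) + 118)) = sqrt(-566 + sqrt(72 + 118)) = sqrt(-566 + sqrt(190))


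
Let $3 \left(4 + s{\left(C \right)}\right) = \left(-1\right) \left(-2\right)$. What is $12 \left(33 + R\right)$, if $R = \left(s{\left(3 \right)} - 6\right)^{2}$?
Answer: $\frac{4324}{3} \approx 1441.3$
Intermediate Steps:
$s{\left(C \right)} = - \frac{10}{3}$ ($s{\left(C \right)} = -4 + \frac{\left(-1\right) \left(-2\right)}{3} = -4 + \frac{1}{3} \cdot 2 = -4 + \frac{2}{3} = - \frac{10}{3}$)
$R = \frac{784}{9}$ ($R = \left(- \frac{10}{3} - 6\right)^{2} = \left(- \frac{28}{3}\right)^{2} = \frac{784}{9} \approx 87.111$)
$12 \left(33 + R\right) = 12 \left(33 + \frac{784}{9}\right) = 12 \cdot \frac{1081}{9} = \frac{4324}{3}$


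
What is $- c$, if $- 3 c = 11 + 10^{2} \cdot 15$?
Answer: $\frac{1511}{3} \approx 503.67$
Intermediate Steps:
$c = - \frac{1511}{3}$ ($c = - \frac{11 + 10^{2} \cdot 15}{3} = - \frac{11 + 100 \cdot 15}{3} = - \frac{11 + 1500}{3} = \left(- \frac{1}{3}\right) 1511 = - \frac{1511}{3} \approx -503.67$)
$- c = \left(-1\right) \left(- \frac{1511}{3}\right) = \frac{1511}{3}$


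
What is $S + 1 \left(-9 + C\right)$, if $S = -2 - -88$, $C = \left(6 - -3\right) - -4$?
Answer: $90$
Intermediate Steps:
$C = 13$ ($C = \left(6 + 3\right) + 4 = 9 + 4 = 13$)
$S = 86$ ($S = -2 + 88 = 86$)
$S + 1 \left(-9 + C\right) = 86 + 1 \left(-9 + 13\right) = 86 + 1 \cdot 4 = 86 + 4 = 90$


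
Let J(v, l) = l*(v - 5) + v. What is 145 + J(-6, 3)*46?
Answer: -1649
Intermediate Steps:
J(v, l) = v + l*(-5 + v) (J(v, l) = l*(-5 + v) + v = v + l*(-5 + v))
145 + J(-6, 3)*46 = 145 + (-6 - 5*3 + 3*(-6))*46 = 145 + (-6 - 15 - 18)*46 = 145 - 39*46 = 145 - 1794 = -1649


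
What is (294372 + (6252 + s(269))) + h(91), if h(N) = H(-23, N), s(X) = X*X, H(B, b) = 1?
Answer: 372986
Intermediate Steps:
s(X) = X²
h(N) = 1
(294372 + (6252 + s(269))) + h(91) = (294372 + (6252 + 269²)) + 1 = (294372 + (6252 + 72361)) + 1 = (294372 + 78613) + 1 = 372985 + 1 = 372986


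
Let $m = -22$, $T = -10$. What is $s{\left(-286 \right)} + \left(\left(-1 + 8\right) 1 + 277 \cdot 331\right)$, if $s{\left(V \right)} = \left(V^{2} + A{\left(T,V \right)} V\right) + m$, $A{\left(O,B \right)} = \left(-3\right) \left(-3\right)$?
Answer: $170894$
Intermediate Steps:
$A{\left(O,B \right)} = 9$
$s{\left(V \right)} = -22 + V^{2} + 9 V$ ($s{\left(V \right)} = \left(V^{2} + 9 V\right) - 22 = -22 + V^{2} + 9 V$)
$s{\left(-286 \right)} + \left(\left(-1 + 8\right) 1 + 277 \cdot 331\right) = \left(-22 + \left(-286\right)^{2} + 9 \left(-286\right)\right) + \left(\left(-1 + 8\right) 1 + 277 \cdot 331\right) = \left(-22 + 81796 - 2574\right) + \left(7 \cdot 1 + 91687\right) = 79200 + \left(7 + 91687\right) = 79200 + 91694 = 170894$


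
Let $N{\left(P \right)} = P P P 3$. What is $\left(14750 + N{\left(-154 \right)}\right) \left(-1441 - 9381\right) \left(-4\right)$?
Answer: $-473659114096$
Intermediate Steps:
$N{\left(P \right)} = 3 P^{3}$ ($N{\left(P \right)} = P^{2} \cdot 3 P = 3 P^{3}$)
$\left(14750 + N{\left(-154 \right)}\right) \left(-1441 - 9381\right) \left(-4\right) = \left(14750 + 3 \left(-154\right)^{3}\right) \left(-1441 - 9381\right) \left(-4\right) = \left(14750 + 3 \left(-3652264\right)\right) \left(-10822\right) \left(-4\right) = \left(14750 - 10956792\right) \left(-10822\right) \left(-4\right) = \left(-10942042\right) \left(-10822\right) \left(-4\right) = 118414778524 \left(-4\right) = -473659114096$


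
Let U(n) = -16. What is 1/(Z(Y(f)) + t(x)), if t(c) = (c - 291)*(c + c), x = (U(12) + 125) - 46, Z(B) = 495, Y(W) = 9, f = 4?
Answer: -1/28233 ≈ -3.5420e-5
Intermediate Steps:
x = 63 (x = (-16 + 125) - 46 = 109 - 46 = 63)
t(c) = 2*c*(-291 + c) (t(c) = (-291 + c)*(2*c) = 2*c*(-291 + c))
1/(Z(Y(f)) + t(x)) = 1/(495 + 2*63*(-291 + 63)) = 1/(495 + 2*63*(-228)) = 1/(495 - 28728) = 1/(-28233) = -1/28233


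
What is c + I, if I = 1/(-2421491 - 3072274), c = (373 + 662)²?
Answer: 5885058412124/5493765 ≈ 1.0712e+6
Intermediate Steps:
c = 1071225 (c = 1035² = 1071225)
I = -1/5493765 (I = 1/(-5493765) = -1/5493765 ≈ -1.8202e-7)
c + I = 1071225 - 1/5493765 = 5885058412124/5493765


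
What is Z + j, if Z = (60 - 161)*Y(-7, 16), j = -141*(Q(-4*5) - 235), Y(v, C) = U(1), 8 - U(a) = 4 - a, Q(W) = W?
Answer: 35450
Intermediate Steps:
U(a) = 4 + a (U(a) = 8 - (4 - a) = 8 + (-4 + a) = 4 + a)
Y(v, C) = 5 (Y(v, C) = 4 + 1 = 5)
j = 35955 (j = -141*(-4*5 - 235) = -141*(-20 - 235) = -141*(-255) = 35955)
Z = -505 (Z = (60 - 161)*5 = -101*5 = -505)
Z + j = -505 + 35955 = 35450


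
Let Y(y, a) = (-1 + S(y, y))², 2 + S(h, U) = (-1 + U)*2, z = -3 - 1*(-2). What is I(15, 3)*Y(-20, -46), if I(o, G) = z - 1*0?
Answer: -2025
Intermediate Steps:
z = -1 (z = -3 + 2 = -1)
S(h, U) = -4 + 2*U (S(h, U) = -2 + (-1 + U)*2 = -2 + (-2 + 2*U) = -4 + 2*U)
I(o, G) = -1 (I(o, G) = -1 - 1*0 = -1 + 0 = -1)
Y(y, a) = (-5 + 2*y)² (Y(y, a) = (-1 + (-4 + 2*y))² = (-5 + 2*y)²)
I(15, 3)*Y(-20, -46) = -(-5 + 2*(-20))² = -(-5 - 40)² = -1*(-45)² = -1*2025 = -2025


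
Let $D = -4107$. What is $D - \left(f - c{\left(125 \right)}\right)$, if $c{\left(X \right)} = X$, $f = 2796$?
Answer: $-6778$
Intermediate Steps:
$D - \left(f - c{\left(125 \right)}\right) = -4107 + \left(125 - 2796\right) = -4107 - 2671 = -6778$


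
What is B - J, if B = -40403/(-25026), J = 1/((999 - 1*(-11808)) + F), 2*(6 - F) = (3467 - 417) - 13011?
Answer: 1437771509/890600262 ≈ 1.6144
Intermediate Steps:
F = 9973/2 (F = 6 - ((3467 - 417) - 13011)/2 = 6 - (3050 - 13011)/2 = 6 - ½*(-9961) = 6 + 9961/2 = 9973/2 ≈ 4986.5)
J = 2/35587 (J = 1/((999 - 1*(-11808)) + 9973/2) = 1/((999 + 11808) + 9973/2) = 1/(12807 + 9973/2) = 1/(35587/2) = 2/35587 ≈ 5.6200e-5)
B = 40403/25026 (B = -40403*(-1/25026) = 40403/25026 ≈ 1.6144)
B - J = 40403/25026 - 1*2/35587 = 40403/25026 - 2/35587 = 1437771509/890600262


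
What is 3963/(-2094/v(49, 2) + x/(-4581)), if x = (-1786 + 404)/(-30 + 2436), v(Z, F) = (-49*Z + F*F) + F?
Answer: 52306481726055/11541569587 ≈ 4532.0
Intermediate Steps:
v(Z, F) = F + F² - 49*Z (v(Z, F) = (-49*Z + F²) + F = (F² - 49*Z) + F = F + F² - 49*Z)
x = -691/1203 (x = -1382/2406 = -1382*1/2406 = -691/1203 ≈ -0.57440)
3963/(-2094/v(49, 2) + x/(-4581)) = 3963/(-2094/(2 + 2² - 49*49) - 691/1203/(-4581)) = 3963/(-2094/(2 + 4 - 2401) - 691/1203*(-1/4581)) = 3963/(-2094/(-2395) + 691/5510943) = 3963/(-2094*(-1/2395) + 691/5510943) = 3963/(2094/2395 + 691/5510943) = 3963/(11541569587/13198708485) = 3963*(13198708485/11541569587) = 52306481726055/11541569587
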